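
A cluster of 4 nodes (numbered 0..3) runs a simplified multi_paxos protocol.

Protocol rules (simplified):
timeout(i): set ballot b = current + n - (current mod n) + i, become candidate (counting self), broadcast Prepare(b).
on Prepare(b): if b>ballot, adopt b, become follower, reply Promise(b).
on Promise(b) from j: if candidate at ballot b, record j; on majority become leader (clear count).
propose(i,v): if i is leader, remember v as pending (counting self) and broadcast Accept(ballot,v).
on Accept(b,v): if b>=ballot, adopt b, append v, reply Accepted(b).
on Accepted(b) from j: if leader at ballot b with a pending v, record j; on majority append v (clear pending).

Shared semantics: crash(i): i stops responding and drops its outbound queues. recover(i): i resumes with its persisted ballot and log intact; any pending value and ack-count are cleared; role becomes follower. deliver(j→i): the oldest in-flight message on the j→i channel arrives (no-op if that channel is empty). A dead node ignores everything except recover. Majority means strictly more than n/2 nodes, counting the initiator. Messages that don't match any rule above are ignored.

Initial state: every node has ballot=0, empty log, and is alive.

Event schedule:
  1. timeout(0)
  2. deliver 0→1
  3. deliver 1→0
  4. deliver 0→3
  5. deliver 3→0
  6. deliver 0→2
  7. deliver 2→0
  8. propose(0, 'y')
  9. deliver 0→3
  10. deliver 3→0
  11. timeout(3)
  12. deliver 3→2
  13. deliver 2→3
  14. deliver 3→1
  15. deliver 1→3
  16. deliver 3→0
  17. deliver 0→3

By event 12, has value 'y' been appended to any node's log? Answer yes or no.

yes

[1] timeout(0) → N0(cand b4 [-])
[2] deliver 0→1 → N1(foll b4 [-])
[3] deliver 1→0 → ∅
[4] deliver 0→3 → N3(foll b4 [-])
[5] deliver 3→0 → N0(lead b4 [-])
[6] deliver 0→2 → N2(foll b4 [-])
[7] deliver 2→0 → ∅
[8] propose(0,'y') → ∅
[9] deliver 0→3 → N3(foll b4 [y])
[10] deliver 3→0 → ∅
[11] timeout(3) → N3(cand b11 [y])
[12] deliver 3→2 → N2(foll b11 [-])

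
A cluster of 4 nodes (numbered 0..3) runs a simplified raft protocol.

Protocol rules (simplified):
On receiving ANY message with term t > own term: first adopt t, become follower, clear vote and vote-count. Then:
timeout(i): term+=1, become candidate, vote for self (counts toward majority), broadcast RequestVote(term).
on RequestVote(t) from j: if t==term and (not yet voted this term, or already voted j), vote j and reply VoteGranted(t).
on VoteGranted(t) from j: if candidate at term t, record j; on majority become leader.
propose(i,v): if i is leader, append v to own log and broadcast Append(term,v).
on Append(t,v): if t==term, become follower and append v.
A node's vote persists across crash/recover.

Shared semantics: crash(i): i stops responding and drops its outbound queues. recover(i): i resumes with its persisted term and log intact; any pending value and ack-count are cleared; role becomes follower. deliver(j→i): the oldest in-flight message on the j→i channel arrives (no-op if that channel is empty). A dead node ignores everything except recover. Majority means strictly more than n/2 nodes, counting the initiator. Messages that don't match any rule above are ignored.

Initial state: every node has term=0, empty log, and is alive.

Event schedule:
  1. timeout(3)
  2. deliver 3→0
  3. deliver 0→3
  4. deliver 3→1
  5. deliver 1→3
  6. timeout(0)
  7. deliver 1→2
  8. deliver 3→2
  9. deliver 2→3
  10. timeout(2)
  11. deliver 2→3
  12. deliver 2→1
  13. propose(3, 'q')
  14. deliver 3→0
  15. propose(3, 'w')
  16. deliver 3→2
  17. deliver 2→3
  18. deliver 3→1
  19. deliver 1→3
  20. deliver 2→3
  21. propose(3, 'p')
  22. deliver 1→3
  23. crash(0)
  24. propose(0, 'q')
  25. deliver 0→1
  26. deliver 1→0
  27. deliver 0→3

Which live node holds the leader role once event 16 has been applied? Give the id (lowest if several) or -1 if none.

after 1 — timeout(3): n3:cand/t1/[-]
after 2 — deliver 3→0: n0:foll/t1/[-]
after 3 — deliver 0→3: ·
after 4 — deliver 3→1: n1:foll/t1/[-]
after 5 — deliver 1→3: n3:lead/t1/[-]
after 6 — timeout(0): n0:cand/t2/[-]
after 7 — deliver 1→2: ·
after 8 — deliver 3→2: n2:foll/t1/[-]
after 9 — deliver 2→3: ·
after 10 — timeout(2): n2:cand/t2/[-]
after 11 — deliver 2→3: n3:foll/t2/[-]
after 12 — deliver 2→1: n1:foll/t2/[-]
after 13 — propose(3,'q'): ·
after 14 — deliver 3→0: ·
after 15 — propose(3,'w'): ·
after 16 — deliver 3→2: ·

-1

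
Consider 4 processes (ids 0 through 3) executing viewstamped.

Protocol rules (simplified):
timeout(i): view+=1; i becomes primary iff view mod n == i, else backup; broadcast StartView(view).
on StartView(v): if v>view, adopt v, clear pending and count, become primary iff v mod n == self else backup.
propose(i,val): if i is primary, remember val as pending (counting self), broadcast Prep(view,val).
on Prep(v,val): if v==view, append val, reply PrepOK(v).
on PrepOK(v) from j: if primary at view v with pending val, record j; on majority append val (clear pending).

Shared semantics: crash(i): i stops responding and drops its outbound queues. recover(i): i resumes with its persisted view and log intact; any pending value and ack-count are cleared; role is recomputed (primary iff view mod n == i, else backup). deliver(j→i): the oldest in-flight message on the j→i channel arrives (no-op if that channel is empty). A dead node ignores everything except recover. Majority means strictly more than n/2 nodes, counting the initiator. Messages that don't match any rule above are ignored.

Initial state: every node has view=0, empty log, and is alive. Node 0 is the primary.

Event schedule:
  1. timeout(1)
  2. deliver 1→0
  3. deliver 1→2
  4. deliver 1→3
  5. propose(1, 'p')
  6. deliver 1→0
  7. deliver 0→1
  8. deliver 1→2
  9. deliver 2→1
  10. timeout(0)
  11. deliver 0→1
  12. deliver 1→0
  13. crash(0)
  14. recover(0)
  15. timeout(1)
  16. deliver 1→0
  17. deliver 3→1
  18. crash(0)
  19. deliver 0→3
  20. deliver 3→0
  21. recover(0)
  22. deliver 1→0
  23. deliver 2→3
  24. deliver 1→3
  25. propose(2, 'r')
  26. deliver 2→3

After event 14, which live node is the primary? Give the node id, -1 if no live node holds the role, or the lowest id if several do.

-1

after 1 — timeout(1): n1:prim/v1/[-]
after 2 — deliver 1→0: n0:back/v1/[-]
after 3 — deliver 1→2: n2:back/v1/[-]
after 4 — deliver 1→3: n3:back/v1/[-]
after 5 — propose(1,'p'): ·
after 6 — deliver 1→0: n0:back/v1/[p]
after 7 — deliver 0→1: ·
after 8 — deliver 1→2: n2:back/v1/[p]
after 9 — deliver 2→1: n1:prim/v1/[p]
after 10 — timeout(0): n0:back/v2/[p]
after 11 — deliver 0→1: n1:back/v2/[p]
after 12 — deliver 1→0: ·
after 13 — crash(0): n0:✗back/v2/[p]
after 14 — recover(0): n0:back/v2/[p]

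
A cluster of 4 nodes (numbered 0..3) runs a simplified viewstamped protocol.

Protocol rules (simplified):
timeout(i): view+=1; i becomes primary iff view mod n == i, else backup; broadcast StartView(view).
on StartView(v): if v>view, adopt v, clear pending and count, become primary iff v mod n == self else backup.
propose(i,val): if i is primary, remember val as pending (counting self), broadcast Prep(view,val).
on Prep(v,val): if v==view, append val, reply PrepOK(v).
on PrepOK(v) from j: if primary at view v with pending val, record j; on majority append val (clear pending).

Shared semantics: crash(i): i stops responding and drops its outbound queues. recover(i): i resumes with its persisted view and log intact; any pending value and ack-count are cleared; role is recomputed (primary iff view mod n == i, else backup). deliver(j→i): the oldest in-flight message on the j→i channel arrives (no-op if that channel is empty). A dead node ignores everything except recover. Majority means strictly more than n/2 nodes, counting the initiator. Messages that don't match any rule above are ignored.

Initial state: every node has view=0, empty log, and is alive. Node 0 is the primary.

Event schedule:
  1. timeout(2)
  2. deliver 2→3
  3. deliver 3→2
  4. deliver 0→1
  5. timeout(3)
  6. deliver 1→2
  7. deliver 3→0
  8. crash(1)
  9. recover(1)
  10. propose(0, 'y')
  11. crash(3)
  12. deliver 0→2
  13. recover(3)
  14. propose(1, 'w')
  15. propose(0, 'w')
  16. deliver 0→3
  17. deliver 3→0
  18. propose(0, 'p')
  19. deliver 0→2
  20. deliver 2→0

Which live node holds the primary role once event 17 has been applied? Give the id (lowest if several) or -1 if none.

e1 timeout(2): 2[back,v=1,-]
e2 deliver 2→3: 3[back,v=1,-]
e3 deliver 3→2: ·
e4 deliver 0→1: ·
e5 timeout(3): 3[back,v=2,-]
e6 deliver 1→2: ·
e7 deliver 3→0: 0[back,v=2,-]
e8 crash(1): 1[✗back,v=0,-]
e9 recover(1): 1[back,v=0,-]
e10 propose(0,'y'): ·
e11 crash(3): 3[✗back,v=2,-]
e12 deliver 0→2: ·
e13 recover(3): 3[back,v=2,-]
e14 propose(1,'w'): ·
e15 propose(0,'w'): ·
e16 deliver 0→3: ·
e17 deliver 3→0: ·

-1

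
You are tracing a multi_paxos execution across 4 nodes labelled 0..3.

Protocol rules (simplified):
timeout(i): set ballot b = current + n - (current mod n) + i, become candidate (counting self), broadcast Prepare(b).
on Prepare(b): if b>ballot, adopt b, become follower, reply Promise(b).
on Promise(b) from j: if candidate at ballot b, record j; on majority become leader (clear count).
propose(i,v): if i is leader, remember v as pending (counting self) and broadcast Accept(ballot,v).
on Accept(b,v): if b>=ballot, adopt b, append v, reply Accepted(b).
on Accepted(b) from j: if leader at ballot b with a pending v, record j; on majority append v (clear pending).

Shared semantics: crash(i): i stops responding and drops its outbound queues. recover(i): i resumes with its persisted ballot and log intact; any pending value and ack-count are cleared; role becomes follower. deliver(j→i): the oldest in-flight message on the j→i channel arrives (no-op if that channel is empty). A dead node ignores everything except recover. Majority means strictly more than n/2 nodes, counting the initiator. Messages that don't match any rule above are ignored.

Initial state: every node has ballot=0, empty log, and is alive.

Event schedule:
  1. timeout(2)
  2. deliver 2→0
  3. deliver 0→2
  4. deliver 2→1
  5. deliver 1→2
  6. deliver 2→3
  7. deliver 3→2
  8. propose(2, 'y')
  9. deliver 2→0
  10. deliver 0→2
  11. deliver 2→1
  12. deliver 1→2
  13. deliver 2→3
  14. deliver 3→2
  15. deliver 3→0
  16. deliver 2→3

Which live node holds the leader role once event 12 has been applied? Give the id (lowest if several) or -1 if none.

step 1 timeout(2): 2={cand,b=6,log=-}
step 2 deliver 2→0: 0={foll,b=6,log=-}
step 3 deliver 0→2: —
step 4 deliver 2→1: 1={foll,b=6,log=-}
step 5 deliver 1→2: 2={lead,b=6,log=-}
step 6 deliver 2→3: 3={foll,b=6,log=-}
step 7 deliver 3→2: —
step 8 propose(2,'y'): —
step 9 deliver 2→0: 0={foll,b=6,log=y}
step 10 deliver 0→2: —
step 11 deliver 2→1: 1={foll,b=6,log=y}
step 12 deliver 1→2: 2={lead,b=6,log=y}

2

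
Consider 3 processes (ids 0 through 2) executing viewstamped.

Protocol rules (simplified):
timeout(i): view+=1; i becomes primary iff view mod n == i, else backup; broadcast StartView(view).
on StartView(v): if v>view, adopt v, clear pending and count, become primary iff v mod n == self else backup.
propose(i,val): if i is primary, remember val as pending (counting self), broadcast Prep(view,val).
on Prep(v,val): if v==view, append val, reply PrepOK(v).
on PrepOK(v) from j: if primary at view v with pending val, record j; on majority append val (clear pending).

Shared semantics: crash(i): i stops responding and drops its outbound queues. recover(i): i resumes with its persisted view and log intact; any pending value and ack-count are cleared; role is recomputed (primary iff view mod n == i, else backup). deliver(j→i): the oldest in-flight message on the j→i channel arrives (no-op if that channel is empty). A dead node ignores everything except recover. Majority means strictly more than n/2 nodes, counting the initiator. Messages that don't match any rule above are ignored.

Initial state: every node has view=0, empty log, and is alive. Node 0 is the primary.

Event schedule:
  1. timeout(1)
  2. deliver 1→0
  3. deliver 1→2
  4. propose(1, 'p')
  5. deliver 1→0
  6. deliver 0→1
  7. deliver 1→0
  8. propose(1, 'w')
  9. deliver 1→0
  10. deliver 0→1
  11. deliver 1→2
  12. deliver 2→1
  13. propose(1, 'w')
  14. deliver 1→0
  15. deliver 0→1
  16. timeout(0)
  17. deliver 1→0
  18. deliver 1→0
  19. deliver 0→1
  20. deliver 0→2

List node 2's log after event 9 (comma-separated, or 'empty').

empty

after 1 — timeout(1): n1:prim/v1/[-]
after 2 — deliver 1→0: n0:back/v1/[-]
after 3 — deliver 1→2: n2:back/v1/[-]
after 4 — propose(1,'p'): ·
after 5 — deliver 1→0: n0:back/v1/[p]
after 6 — deliver 0→1: n1:prim/v1/[p]
after 7 — deliver 1→0: ·
after 8 — propose(1,'w'): ·
after 9 — deliver 1→0: n0:back/v1/[p,w]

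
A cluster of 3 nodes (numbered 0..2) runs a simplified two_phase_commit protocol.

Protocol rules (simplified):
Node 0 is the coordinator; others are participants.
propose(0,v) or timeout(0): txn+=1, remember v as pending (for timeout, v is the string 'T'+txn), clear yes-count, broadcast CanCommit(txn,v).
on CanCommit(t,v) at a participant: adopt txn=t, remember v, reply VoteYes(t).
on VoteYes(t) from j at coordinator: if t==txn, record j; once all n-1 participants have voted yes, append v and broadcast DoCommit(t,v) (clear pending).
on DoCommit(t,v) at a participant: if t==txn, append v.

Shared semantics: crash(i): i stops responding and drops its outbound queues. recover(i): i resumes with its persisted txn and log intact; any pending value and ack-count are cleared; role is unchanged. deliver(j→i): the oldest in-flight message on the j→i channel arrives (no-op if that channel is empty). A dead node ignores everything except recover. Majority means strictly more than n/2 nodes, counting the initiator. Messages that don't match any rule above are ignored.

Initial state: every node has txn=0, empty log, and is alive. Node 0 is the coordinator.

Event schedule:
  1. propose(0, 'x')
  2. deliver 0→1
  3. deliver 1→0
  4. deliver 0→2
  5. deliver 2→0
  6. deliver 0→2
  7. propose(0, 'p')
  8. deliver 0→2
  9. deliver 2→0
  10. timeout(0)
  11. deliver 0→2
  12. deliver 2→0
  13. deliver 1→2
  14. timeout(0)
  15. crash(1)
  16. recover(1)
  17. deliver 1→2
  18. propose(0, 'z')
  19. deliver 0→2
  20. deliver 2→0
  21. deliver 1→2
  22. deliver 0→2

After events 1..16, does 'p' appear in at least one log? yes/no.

no

[1] propose(0,'x') → N0(coor t1 [-])
[2] deliver 0→1 → N1(part t1 [-])
[3] deliver 1→0 → ∅
[4] deliver 0→2 → N2(part t1 [-])
[5] deliver 2→0 → N0(coor t1 [x])
[6] deliver 0→2 → N2(part t1 [x])
[7] propose(0,'p') → N0(coor t2 [x])
[8] deliver 0→2 → N2(part t2 [x])
[9] deliver 2→0 → ∅
[10] timeout(0) → N0(coor t3 [x])
[11] deliver 0→2 → N2(part t3 [x])
[12] deliver 2→0 → ∅
[13] deliver 1→2 → ∅
[14] timeout(0) → N0(coor t4 [x])
[15] crash(1) → N1(✗part t1 [-])
[16] recover(1) → N1(part t1 [-])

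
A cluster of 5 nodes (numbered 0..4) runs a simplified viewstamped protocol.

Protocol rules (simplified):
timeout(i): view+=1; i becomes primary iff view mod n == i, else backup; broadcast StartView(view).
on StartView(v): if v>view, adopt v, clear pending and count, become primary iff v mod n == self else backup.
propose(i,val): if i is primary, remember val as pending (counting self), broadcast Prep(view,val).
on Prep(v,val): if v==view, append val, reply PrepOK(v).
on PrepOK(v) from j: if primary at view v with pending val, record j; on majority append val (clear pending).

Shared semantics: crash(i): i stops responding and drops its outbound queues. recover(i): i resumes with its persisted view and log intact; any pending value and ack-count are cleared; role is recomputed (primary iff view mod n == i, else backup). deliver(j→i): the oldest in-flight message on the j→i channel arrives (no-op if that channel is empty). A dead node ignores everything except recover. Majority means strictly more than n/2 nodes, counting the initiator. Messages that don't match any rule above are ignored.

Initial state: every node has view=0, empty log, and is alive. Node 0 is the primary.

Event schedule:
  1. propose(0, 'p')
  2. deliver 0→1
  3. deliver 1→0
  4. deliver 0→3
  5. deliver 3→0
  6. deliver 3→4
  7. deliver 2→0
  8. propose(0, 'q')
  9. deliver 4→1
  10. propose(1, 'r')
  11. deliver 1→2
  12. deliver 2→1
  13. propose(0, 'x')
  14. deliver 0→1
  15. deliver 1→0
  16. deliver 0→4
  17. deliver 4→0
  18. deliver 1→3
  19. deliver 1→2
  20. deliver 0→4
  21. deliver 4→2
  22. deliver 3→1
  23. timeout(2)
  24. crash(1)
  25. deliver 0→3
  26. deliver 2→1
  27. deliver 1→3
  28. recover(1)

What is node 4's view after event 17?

1. propose(0,'p'):  nop
2. deliver 0→1:  <1:back v0 p>
3. deliver 1→0:  nop
4. deliver 0→3:  <3:back v0 p>
5. deliver 3→0:  <0:prim v0 p>
6. deliver 3→4:  nop
7. deliver 2→0:  nop
8. propose(0,'q'):  nop
9. deliver 4→1:  nop
10. propose(1,'r'):  nop
11. deliver 1→2:  nop
12. deliver 2→1:  nop
13. propose(0,'x'):  nop
14. deliver 0→1:  <1:back v0 p,q>
15. deliver 1→0:  nop
16. deliver 0→4:  <4:back v0 p>
17. deliver 4→0:  <0:prim v0 p,x>

0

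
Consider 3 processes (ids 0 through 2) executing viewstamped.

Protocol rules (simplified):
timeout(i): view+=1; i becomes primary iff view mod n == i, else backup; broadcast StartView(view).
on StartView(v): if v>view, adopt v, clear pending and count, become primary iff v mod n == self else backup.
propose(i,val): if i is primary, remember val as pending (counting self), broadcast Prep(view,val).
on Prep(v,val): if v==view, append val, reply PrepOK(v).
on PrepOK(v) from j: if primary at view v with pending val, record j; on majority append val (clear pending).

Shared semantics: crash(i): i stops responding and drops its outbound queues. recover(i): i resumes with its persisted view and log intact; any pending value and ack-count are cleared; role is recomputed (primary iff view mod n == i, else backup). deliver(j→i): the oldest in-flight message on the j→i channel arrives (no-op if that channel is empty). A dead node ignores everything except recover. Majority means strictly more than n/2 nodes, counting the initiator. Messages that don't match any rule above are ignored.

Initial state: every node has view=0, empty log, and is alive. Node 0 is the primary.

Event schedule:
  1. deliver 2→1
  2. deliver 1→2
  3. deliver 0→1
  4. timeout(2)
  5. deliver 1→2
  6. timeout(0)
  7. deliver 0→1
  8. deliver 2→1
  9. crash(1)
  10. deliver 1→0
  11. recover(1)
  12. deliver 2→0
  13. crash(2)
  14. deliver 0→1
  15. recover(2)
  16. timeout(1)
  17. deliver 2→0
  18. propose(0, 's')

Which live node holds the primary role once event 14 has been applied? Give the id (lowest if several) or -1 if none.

step 1 deliver 2→1: —
step 2 deliver 1→2: —
step 3 deliver 0→1: —
step 4 timeout(2): 2={back,v=1,log=-}
step 5 deliver 1→2: —
step 6 timeout(0): 0={back,v=1,log=-}
step 7 deliver 0→1: 1={prim,v=1,log=-}
step 8 deliver 2→1: —
step 9 crash(1): 1={✗prim,v=1,log=-}
step 10 deliver 1→0: —
step 11 recover(1): 1={prim,v=1,log=-}
step 12 deliver 2→0: —
step 13 crash(2): 2={✗back,v=1,log=-}
step 14 deliver 0→1: —

1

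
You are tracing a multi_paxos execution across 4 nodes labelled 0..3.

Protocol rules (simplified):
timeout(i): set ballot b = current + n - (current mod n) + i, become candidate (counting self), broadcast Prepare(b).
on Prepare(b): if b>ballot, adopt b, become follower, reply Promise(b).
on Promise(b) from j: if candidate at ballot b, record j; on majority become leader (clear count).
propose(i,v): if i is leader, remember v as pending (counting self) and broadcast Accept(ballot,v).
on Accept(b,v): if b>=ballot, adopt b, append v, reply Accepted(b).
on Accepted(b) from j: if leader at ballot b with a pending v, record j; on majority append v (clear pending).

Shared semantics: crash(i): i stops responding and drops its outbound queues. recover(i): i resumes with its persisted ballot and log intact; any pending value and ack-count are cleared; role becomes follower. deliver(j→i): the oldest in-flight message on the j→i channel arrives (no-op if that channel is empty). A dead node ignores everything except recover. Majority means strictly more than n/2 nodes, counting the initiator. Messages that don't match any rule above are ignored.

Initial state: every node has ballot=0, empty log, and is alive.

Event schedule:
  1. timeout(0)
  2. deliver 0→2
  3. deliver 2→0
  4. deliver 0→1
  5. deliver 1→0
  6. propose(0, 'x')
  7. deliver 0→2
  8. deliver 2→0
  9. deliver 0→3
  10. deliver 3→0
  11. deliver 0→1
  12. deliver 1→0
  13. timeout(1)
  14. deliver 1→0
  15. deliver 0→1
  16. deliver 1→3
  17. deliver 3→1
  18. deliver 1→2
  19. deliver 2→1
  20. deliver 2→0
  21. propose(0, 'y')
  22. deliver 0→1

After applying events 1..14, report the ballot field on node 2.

[1] timeout(0) → N0(cand b4 [-])
[2] deliver 0→2 → N2(foll b4 [-])
[3] deliver 2→0 → ∅
[4] deliver 0→1 → N1(foll b4 [-])
[5] deliver 1→0 → N0(lead b4 [-])
[6] propose(0,'x') → ∅
[7] deliver 0→2 → N2(foll b4 [x])
[8] deliver 2→0 → ∅
[9] deliver 0→3 → N3(foll b4 [-])
[10] deliver 3→0 → ∅
[11] deliver 0→1 → N1(foll b4 [x])
[12] deliver 1→0 → N0(lead b4 [x])
[13] timeout(1) → N1(cand b9 [x])
[14] deliver 1→0 → N0(foll b9 [x])

4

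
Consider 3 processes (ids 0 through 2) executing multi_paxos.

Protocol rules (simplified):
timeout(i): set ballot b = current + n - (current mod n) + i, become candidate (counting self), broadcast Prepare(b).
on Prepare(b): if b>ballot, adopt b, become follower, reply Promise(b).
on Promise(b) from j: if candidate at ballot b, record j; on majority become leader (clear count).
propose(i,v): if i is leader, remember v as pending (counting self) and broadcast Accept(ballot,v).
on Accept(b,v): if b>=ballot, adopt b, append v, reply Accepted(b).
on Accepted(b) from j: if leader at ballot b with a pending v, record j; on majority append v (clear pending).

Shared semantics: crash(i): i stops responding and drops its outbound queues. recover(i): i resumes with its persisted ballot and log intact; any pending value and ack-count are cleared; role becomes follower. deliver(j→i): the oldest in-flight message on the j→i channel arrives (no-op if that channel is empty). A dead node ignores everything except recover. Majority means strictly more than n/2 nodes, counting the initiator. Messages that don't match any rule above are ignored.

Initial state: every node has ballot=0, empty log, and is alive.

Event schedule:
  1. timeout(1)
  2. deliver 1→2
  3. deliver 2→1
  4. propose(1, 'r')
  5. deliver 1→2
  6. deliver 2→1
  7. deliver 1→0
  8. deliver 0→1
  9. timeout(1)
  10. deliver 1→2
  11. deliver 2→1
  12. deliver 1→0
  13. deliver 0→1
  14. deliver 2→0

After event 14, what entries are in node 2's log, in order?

[1] timeout(1) → N1(cand b4 [-])
[2] deliver 1→2 → N2(foll b4 [-])
[3] deliver 2→1 → N1(lead b4 [-])
[4] propose(1,'r') → ∅
[5] deliver 1→2 → N2(foll b4 [r])
[6] deliver 2→1 → N1(lead b4 [r])
[7] deliver 1→0 → N0(foll b4 [-])
[8] deliver 0→1 → ∅
[9] timeout(1) → N1(cand b7 [r])
[10] deliver 1→2 → N2(foll b7 [r])
[11] deliver 2→1 → N1(lead b7 [r])
[12] deliver 1→0 → N0(foll b4 [r])
[13] deliver 0→1 → ∅
[14] deliver 2→0 → ∅

r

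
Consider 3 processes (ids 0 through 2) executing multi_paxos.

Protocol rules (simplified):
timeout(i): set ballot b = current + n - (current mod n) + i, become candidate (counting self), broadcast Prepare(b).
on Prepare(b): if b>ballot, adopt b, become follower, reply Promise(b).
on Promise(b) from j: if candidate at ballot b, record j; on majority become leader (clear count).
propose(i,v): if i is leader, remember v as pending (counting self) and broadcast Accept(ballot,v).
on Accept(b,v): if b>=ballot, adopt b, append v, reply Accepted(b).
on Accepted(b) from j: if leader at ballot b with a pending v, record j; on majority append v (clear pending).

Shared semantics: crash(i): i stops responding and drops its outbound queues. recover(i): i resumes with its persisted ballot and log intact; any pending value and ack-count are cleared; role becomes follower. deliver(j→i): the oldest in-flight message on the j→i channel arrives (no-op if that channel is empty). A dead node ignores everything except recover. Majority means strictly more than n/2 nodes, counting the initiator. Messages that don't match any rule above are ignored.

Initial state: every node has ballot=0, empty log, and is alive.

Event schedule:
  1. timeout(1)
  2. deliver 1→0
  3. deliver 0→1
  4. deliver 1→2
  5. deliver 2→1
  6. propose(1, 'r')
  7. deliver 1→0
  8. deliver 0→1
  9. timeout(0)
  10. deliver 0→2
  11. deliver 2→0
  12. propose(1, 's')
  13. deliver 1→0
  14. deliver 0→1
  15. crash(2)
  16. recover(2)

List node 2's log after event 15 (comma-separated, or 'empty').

step 1 timeout(1): 1={cand,b=4,log=-}
step 2 deliver 1→0: 0={foll,b=4,log=-}
step 3 deliver 0→1: 1={lead,b=4,log=-}
step 4 deliver 1→2: 2={foll,b=4,log=-}
step 5 deliver 2→1: —
step 6 propose(1,'r'): —
step 7 deliver 1→0: 0={foll,b=4,log=r}
step 8 deliver 0→1: 1={lead,b=4,log=r}
step 9 timeout(0): 0={cand,b=6,log=r}
step 10 deliver 0→2: 2={foll,b=6,log=-}
step 11 deliver 2→0: 0={lead,b=6,log=r}
step 12 propose(1,'s'): —
step 13 deliver 1→0: —
step 14 deliver 0→1: 1={foll,b=6,log=r}
step 15 crash(2): 2={✗foll,b=6,log=-}

empty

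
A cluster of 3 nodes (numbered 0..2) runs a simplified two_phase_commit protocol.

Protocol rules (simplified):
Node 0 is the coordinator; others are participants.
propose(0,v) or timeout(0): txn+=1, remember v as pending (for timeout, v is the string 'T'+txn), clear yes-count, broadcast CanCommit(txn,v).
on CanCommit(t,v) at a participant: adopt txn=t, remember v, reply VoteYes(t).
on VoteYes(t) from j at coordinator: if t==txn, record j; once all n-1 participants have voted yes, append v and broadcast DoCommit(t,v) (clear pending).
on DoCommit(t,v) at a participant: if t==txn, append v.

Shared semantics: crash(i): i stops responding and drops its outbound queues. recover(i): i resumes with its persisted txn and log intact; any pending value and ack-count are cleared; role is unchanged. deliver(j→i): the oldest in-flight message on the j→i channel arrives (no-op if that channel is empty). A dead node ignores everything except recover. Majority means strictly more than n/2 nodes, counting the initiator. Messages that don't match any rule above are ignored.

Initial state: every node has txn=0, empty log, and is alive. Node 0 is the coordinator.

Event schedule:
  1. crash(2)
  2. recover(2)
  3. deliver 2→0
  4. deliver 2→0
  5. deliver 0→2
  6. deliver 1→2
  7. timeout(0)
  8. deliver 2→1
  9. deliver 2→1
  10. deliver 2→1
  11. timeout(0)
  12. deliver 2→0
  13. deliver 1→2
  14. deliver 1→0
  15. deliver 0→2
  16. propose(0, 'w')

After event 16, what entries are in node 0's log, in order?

empty

after 1 — crash(2): n2:✗part/t0/[-]
after 2 — recover(2): n2:part/t0/[-]
after 3 — deliver 2→0: ·
after 4 — deliver 2→0: ·
after 5 — deliver 0→2: ·
after 6 — deliver 1→2: ·
after 7 — timeout(0): n0:coor/t1/[-]
after 8 — deliver 2→1: ·
after 9 — deliver 2→1: ·
after 10 — deliver 2→1: ·
after 11 — timeout(0): n0:coor/t2/[-]
after 12 — deliver 2→0: ·
after 13 — deliver 1→2: ·
after 14 — deliver 1→0: ·
after 15 — deliver 0→2: n2:part/t1/[-]
after 16 — propose(0,'w'): n0:coor/t3/[-]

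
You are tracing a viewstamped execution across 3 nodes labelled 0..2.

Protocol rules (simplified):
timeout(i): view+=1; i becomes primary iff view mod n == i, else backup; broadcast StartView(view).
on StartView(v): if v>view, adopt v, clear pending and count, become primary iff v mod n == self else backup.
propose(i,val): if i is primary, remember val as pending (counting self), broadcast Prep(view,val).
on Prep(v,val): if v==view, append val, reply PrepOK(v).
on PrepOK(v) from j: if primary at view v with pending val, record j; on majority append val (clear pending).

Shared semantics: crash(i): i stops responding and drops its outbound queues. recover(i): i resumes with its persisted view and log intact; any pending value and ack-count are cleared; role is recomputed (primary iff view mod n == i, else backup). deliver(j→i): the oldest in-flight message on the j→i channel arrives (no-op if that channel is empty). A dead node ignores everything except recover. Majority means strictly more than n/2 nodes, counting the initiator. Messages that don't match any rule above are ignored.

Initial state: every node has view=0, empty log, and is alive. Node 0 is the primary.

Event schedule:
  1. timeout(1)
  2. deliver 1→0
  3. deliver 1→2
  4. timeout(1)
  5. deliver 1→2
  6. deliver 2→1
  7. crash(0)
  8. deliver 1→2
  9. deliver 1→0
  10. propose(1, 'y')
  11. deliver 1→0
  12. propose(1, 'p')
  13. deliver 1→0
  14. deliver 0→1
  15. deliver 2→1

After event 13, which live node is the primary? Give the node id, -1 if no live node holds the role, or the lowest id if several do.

1. timeout(1):  <1:prim v1 ->
2. deliver 1→0:  <0:back v1 ->
3. deliver 1→2:  <2:back v1 ->
4. timeout(1):  <1:back v2 ->
5. deliver 1→2:  <2:prim v2 ->
6. deliver 2→1:  nop
7. crash(0):  <0:✗back v1 ->
8. deliver 1→2:  nop
9. deliver 1→0:  nop
10. propose(1,'y'):  nop
11. deliver 1→0:  nop
12. propose(1,'p'):  nop
13. deliver 1→0:  nop

2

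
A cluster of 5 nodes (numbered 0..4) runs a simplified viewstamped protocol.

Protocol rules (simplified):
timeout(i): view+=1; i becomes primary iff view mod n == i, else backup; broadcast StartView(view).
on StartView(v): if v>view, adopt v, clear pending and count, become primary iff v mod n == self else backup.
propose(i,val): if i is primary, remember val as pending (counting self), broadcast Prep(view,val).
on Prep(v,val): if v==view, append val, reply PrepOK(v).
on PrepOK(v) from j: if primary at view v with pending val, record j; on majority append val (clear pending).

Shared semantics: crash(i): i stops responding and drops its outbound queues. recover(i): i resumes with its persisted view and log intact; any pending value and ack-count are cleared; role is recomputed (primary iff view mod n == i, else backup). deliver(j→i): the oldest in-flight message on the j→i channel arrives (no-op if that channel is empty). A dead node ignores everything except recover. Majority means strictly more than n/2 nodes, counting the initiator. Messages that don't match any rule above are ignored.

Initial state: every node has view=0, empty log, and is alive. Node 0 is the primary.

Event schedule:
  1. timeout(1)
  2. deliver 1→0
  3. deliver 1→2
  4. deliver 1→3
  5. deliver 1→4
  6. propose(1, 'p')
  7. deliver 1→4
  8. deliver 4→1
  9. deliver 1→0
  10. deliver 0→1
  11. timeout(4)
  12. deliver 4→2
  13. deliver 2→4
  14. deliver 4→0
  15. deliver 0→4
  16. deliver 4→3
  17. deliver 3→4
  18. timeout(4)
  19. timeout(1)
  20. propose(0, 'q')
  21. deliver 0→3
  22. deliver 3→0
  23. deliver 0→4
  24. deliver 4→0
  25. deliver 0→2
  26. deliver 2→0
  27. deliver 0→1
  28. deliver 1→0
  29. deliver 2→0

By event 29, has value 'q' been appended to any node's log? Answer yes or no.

1. timeout(1):  <1:prim v1 ->
2. deliver 1→0:  <0:back v1 ->
3. deliver 1→2:  <2:back v1 ->
4. deliver 1→3:  <3:back v1 ->
5. deliver 1→4:  <4:back v1 ->
6. propose(1,'p'):  nop
7. deliver 1→4:  <4:back v1 p>
8. deliver 4→1:  nop
9. deliver 1→0:  <0:back v1 p>
10. deliver 0→1:  <1:prim v1 p>
11. timeout(4):  <4:back v2 p>
12. deliver 4→2:  <2:prim v2 ->
13. deliver 2→4:  nop
14. deliver 4→0:  <0:back v2 p>
15. deliver 0→4:  nop
16. deliver 4→3:  <3:back v2 ->
17. deliver 3→4:  nop
18. timeout(4):  <4:back v3 p>
19. timeout(1):  <1:back v2 p>
20. propose(0,'q'):  nop
21. deliver 0→3:  nop
22. deliver 3→0:  nop
23. deliver 0→4:  nop
24. deliver 4→0:  <0:back v3 p>
25. deliver 0→2:  nop
26. deliver 2→0:  nop
27. deliver 0→1:  nop
28. deliver 1→0:  nop
29. deliver 2→0:  nop

no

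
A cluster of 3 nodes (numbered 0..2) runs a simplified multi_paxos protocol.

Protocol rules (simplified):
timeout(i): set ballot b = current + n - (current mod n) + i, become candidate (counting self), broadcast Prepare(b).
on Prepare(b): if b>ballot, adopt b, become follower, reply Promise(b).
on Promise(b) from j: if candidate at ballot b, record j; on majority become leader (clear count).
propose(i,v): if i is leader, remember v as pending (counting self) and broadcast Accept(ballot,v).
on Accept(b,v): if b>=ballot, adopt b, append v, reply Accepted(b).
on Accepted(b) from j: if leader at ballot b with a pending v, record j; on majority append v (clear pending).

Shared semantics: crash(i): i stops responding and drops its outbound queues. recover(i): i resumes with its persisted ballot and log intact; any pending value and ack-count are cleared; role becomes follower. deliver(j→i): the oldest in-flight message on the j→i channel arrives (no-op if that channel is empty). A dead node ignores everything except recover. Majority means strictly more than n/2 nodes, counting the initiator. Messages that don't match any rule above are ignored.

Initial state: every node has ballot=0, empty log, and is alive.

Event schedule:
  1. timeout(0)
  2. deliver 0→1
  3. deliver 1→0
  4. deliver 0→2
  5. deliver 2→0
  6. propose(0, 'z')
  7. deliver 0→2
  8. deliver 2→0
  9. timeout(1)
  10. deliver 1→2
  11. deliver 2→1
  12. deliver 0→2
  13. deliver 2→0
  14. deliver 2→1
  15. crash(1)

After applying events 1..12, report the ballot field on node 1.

7

[1] timeout(0) → N0(cand b3 [-])
[2] deliver 0→1 → N1(foll b3 [-])
[3] deliver 1→0 → N0(lead b3 [-])
[4] deliver 0→2 → N2(foll b3 [-])
[5] deliver 2→0 → ∅
[6] propose(0,'z') → ∅
[7] deliver 0→2 → N2(foll b3 [z])
[8] deliver 2→0 → N0(lead b3 [z])
[9] timeout(1) → N1(cand b7 [-])
[10] deliver 1→2 → N2(foll b7 [z])
[11] deliver 2→1 → N1(lead b7 [-])
[12] deliver 0→2 → ∅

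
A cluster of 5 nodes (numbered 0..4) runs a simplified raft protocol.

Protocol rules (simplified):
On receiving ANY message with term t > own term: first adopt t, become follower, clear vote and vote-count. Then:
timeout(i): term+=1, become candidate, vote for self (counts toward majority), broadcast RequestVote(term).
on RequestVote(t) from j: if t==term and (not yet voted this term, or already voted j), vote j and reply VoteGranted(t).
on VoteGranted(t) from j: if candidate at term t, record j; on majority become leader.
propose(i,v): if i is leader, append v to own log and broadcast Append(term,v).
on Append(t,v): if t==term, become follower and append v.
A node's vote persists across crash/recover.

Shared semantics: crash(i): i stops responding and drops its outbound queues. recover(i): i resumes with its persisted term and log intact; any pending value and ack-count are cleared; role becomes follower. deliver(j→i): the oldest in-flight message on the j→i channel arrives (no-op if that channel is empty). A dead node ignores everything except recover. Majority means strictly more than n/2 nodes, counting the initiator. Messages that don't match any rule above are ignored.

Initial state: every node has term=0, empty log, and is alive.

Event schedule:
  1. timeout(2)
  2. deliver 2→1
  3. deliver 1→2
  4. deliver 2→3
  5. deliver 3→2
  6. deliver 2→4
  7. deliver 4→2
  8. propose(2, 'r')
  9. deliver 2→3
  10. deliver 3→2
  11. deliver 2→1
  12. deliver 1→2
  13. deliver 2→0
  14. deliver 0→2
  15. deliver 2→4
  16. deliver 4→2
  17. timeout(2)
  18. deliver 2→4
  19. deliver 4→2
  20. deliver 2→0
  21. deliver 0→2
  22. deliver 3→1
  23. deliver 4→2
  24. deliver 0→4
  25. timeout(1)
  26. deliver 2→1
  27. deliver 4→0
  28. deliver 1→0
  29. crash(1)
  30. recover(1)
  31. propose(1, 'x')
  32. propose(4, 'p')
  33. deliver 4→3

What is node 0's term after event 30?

2

after 1 — timeout(2): n2:cand/t1/[-]
after 2 — deliver 2→1: n1:foll/t1/[-]
after 3 — deliver 1→2: ·
after 4 — deliver 2→3: n3:foll/t1/[-]
after 5 — deliver 3→2: n2:lead/t1/[-]
after 6 — deliver 2→4: n4:foll/t1/[-]
after 7 — deliver 4→2: ·
after 8 — propose(2,'r'): n2:lead/t1/[r]
after 9 — deliver 2→3: n3:foll/t1/[r]
after 10 — deliver 3→2: ·
after 11 — deliver 2→1: n1:foll/t1/[r]
after 12 — deliver 1→2: ·
after 13 — deliver 2→0: n0:foll/t1/[-]
after 14 — deliver 0→2: ·
after 15 — deliver 2→4: n4:foll/t1/[r]
after 16 — deliver 4→2: ·
after 17 — timeout(2): n2:cand/t2/[r]
after 18 — deliver 2→4: n4:foll/t2/[r]
after 19 — deliver 4→2: ·
after 20 — deliver 2→0: n0:foll/t1/[r]
after 21 — deliver 0→2: ·
after 22 — deliver 3→1: ·
after 23 — deliver 4→2: ·
after 24 — deliver 0→4: ·
after 25 — timeout(1): n1:cand/t2/[r]
after 26 — deliver 2→1: ·
after 27 — deliver 4→0: ·
after 28 — deliver 1→0: n0:foll/t2/[r]
after 29 — crash(1): n1:✗cand/t2/[r]
after 30 — recover(1): n1:foll/t2/[r]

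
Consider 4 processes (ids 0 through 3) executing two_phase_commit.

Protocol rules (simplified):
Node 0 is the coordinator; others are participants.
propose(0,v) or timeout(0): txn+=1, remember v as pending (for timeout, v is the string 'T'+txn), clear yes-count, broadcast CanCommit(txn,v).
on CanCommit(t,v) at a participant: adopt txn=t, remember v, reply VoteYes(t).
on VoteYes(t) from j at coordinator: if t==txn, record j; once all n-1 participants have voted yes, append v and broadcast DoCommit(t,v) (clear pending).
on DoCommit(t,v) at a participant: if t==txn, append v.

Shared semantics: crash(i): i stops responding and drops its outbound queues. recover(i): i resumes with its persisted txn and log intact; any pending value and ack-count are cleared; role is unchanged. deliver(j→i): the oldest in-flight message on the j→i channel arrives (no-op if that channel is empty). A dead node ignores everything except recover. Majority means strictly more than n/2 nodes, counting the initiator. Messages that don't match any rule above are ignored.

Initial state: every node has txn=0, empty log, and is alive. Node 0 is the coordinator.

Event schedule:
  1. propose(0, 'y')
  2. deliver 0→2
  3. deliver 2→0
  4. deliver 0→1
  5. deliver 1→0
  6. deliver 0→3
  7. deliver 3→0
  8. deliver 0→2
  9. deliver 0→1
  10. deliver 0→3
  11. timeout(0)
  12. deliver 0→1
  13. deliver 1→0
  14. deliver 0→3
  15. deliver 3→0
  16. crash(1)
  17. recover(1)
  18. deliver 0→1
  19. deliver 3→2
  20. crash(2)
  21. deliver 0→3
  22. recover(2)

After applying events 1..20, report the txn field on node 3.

[1] propose(0,'y') → N0(coor t1 [-])
[2] deliver 0→2 → N2(part t1 [-])
[3] deliver 2→0 → ∅
[4] deliver 0→1 → N1(part t1 [-])
[5] deliver 1→0 → ∅
[6] deliver 0→3 → N3(part t1 [-])
[7] deliver 3→0 → N0(coor t1 [y])
[8] deliver 0→2 → N2(part t1 [y])
[9] deliver 0→1 → N1(part t1 [y])
[10] deliver 0→3 → N3(part t1 [y])
[11] timeout(0) → N0(coor t2 [y])
[12] deliver 0→1 → N1(part t2 [y])
[13] deliver 1→0 → ∅
[14] deliver 0→3 → N3(part t2 [y])
[15] deliver 3→0 → ∅
[16] crash(1) → N1(✗part t2 [y])
[17] recover(1) → N1(part t2 [y])
[18] deliver 0→1 → ∅
[19] deliver 3→2 → ∅
[20] crash(2) → N2(✗part t1 [y])

2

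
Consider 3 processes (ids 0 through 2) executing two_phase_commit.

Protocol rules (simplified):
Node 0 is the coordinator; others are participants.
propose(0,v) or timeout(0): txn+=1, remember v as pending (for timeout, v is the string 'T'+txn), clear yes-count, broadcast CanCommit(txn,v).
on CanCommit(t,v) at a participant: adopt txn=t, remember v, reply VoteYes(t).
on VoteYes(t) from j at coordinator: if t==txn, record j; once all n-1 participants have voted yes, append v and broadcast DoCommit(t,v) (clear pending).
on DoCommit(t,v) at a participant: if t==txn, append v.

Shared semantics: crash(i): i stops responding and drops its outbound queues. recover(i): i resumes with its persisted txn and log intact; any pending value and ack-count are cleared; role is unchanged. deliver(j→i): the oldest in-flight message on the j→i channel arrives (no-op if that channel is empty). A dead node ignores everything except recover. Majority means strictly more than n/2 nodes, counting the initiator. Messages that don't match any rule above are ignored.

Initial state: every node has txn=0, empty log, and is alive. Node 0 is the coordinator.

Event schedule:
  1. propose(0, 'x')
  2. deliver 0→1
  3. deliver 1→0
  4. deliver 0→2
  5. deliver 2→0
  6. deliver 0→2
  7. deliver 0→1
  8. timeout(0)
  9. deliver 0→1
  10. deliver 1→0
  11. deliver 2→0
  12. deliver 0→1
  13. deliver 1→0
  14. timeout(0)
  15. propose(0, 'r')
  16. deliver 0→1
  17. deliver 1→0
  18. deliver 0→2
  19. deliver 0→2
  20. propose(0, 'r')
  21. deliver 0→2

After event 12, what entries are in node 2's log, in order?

x

after 1 — propose(0,'x'): n0:coor/t1/[-]
after 2 — deliver 0→1: n1:part/t1/[-]
after 3 — deliver 1→0: ·
after 4 — deliver 0→2: n2:part/t1/[-]
after 5 — deliver 2→0: n0:coor/t1/[x]
after 6 — deliver 0→2: n2:part/t1/[x]
after 7 — deliver 0→1: n1:part/t1/[x]
after 8 — timeout(0): n0:coor/t2/[x]
after 9 — deliver 0→1: n1:part/t2/[x]
after 10 — deliver 1→0: ·
after 11 — deliver 2→0: ·
after 12 — deliver 0→1: ·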